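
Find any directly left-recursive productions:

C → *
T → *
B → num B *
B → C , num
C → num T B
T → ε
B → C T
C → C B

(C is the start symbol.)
Direct left recursion occurs when N → N α for some non-terminal N (the right-hand side begins with the left-hand side itself).

C → *: starts with '*'
T → *: starts with '*'
B → num B *: starts with num
B → C , num: starts with C
C → num T B: starts with num
T → ε: starts with ε
B → C T: starts with C
C → C B: LEFT RECURSIVE (starts with C)

The grammar has direct left recursion on: C.

Answer: Yes, C is left-recursive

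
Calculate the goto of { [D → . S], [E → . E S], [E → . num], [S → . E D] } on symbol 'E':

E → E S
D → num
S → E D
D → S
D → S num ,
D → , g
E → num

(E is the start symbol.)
{ [D → . , g], [D → . S num ,], [D → . S], [D → . num], [E → . E S], [E → . num], [E → E . S], [S → . E D], [S → E . D] }

GOTO(I, 'E') = CLOSURE({ [A → αX.β] : [A → α.Xβ] ∈ I, X = 'E' })

Items with dot before 'E', with the dot advanced:
  [E → . E S] → [E → E . S]
  [S → . E D] → [S → E . D]
Closure of the advanced items:
  [E → E . S] has the dot before S: add [S → . E D]
  [S → E . D] has the dot before D: add [D → . num], [D → . S], [D → . S num ,], [D → . , g]
  [S → . E D] has the dot before E: add [E → . E S], [E → . num]

GOTO = { [D → . , g], [D → . S num ,], [D → . S], [D → . num], [E → . E S], [E → . num], [E → E . S], [S → . E D], [S → E . D] }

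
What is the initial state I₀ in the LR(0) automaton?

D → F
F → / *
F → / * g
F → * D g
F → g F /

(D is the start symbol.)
First, augment the grammar with D' → D
I₀ = CLOSURE({ [D' → . D] }):
  [D' → . D] has the dot before D: add [D → . F]
  [D → . F] has the dot before F: add [F → . / *], [F → . / * g], [F → . * D g], [F → . g F /]
No further items can be added.

I₀ = { [D → . F], [D' → . D], [F → . * D g], [F → . / * g], [F → . / *], [F → . g F /] }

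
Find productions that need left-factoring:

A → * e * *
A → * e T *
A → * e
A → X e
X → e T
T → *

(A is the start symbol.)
Yes, A has productions with common prefix '* e'

Left-factoring is needed when two productions for the same non-terminal
share a common prefix on the right-hand side.

Productions for A:
  A → * e * *
  A → * e T *
  A → * e
  A → X e

Found common prefix '* e' in productions for A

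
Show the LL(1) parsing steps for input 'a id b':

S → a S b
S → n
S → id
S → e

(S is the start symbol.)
LL(1) parsing maintains a stack (initially the start symbol over $) and the input. At each step: if the stack top is a terminal, match it against the current input token; if it is a non-terminal N, replace it with the RHS of M[N, lookahead] (the unique production whose predict set contains the lookahead).

Stack is shown with the top on the left.

Stack    Input     Action
-------------------------
S $      a id b $  output S → a S b
a S b $  a id b $  match 'a'
S b $    id b $    output S → id
id b $   id b $    match 'id'
b $      b $       match 'b'
$        $         accept

The string is accepted.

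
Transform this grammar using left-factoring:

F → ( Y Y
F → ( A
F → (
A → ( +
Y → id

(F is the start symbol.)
Left-factoring transforms A → αβ₁ | αβ₂ into A → αA' and A' → β₁ | β₂
(α is the longest common prefix among the alternatives). Repeat until
no nonterminal has two alternatives with a common prefix.

Round 1: F has alternatives sharing prefix '('. Introduce F': F → ( F'
  Add: F' → Y Y
  Add: F' → A
  Add: F' → ε

No remaining common prefixes — done.

Resulting grammar:
F → ( F'
F' → Y Y
F' → A
F' → ε
A → ( +
Y → id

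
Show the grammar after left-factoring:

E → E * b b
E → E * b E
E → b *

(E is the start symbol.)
Left-factoring transforms A → αβ₁ | αβ₂ into A → αA' and A' → β₁ | β₂
(α is the longest common prefix among the alternatives). Repeat until
no nonterminal has two alternatives with a common prefix.

Round 1: E has alternatives sharing prefix 'E * b'. Introduce E': E → E * b E'
  Add: E' → b
  Add: E' → E

No remaining common prefixes — done.

Resulting grammar:
E → E * b E'
E' → b
E' → E
E → b *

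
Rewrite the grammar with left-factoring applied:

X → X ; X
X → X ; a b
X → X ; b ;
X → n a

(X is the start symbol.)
Left-factoring transforms A → αβ₁ | αβ₂ into A → αA' and A' → β₁ | β₂
(α is the longest common prefix among the alternatives). Repeat until
no nonterminal has two alternatives with a common prefix.

Round 1: X has alternatives sharing prefix 'X ;'. Introduce X': X → X ; X'
  Add: X' → X
  Add: X' → a b
  Add: X' → b ;

No remaining common prefixes — done.

Resulting grammar:
X → X ; X'
X' → X
X' → a b
X' → b ;
X → n a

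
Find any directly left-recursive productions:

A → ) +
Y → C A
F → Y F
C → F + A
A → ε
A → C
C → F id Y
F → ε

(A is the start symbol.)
A → ) +: starts with ')'
Y → C A: starts with C
F → Y F: starts with Y
C → F + A: starts with F
A → ε: starts with ε
A → C: starts with C
C → F id Y: starts with F
F → ε: starts with ε

No direct left recursion found.

Answer: No direct left recursion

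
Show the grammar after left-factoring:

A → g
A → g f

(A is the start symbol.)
A → g A'
A' → ε
A' → f

Left-factoring transforms A → αβ₁ | αβ₂ into A → αA' and A' → β₁ | β₂
(α is the longest common prefix among the alternatives). Repeat until
no nonterminal has two alternatives with a common prefix.

Round 1: A has alternatives sharing prefix 'g'. Introduce A': A → g A'
  Add: A' → ε
  Add: A' → f

No remaining common prefixes — done.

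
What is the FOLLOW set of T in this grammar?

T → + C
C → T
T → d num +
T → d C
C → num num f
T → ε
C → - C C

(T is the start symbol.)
T is the start symbol, so $ ∈ FOLLOW(T).
In C → T: T is at the end, add FOLLOW(C)

The FOLLOW sets referred to above (computed the same way, to a fixed point):
  FOLLOW(C) = { $, '+', '-', 'd', 'num' }

Taking the union: FOLLOW(T) = { $, '+', '-', 'd', 'num' }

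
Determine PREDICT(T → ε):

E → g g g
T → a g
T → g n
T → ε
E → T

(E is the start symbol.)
{ $ }

PREDICT(T → ε) = (FIRST(RHS) \ {ε}) ∪ (FOLLOW(T) if ε ∈ FIRST(RHS), i.e. RHS ⇒* ε)
The right-hand side is ε (FIRST(ε) = { ε }), so the predict set is FOLLOW(T) = { $ }
PREDICT(T → ε) = { $ }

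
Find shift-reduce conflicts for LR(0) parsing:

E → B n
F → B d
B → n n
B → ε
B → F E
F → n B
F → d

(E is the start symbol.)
Yes — I0: [B → .] vs [B → . n n]; I3: [B → .] vs [B → . n n]; I5: [B → .] vs [B → . n n]; I6: [F → n B .] vs [F → B . d]; I7: [B → .] vs [B → . n n]

A shift-reduce conflict occurs when an LR(0) state has both:
  - a complete (reduce) item [A → α .] (dot at the end), and
  - a shift item [B → β . c γ] (dot before a terminal).

Augment with E' → E and build the canonical LR(0) collection (I0 = CLOSURE({[E' → . E]}), then GOTO on every symbol after a dot until no new states appear). It has 11 states:
  I0: { [B → . F E], [B → . n n], [B → .], [E → . B n], [E' → . E], [F → . B d], [F → . d], [F → . n B] }  — shift, reduce
  I1: { [E → B . n], [F → B . d] }  — shift
  I2: { [E' → E .] }  — accept
  I3: { [B → . F E], [B → . n n], [B → .], [B → F . E], [E → . B n], [F → . B d], [F → . d], [F → . n B] }  — shift, reduce
  I4: { [F → d .] }  — reduce
  I5: { [B → . F E], [B → . n n], [B → .], [B → n . n], [F → . B d], [F → . d], [F → . n B], [F → n . B] }  — shift, reduce
  I6: { [F → B . d], [F → n B .] }  — shift, reduce
  I7: { [B → . F E], [B → . n n], [B → .], [B → n . n], [B → n n .], [F → . B d], [F → . d], [F → . n B], [F → n . B] }  — shift, 2 reduces
  I8: { [F → B d .] }  — reduce
  I9: { [B → F E .] }  — reduce
  I10: { [E → B n .] }  — reduce

I0 contains reduce item [B → .] and shift items [B → . n n], [F → . d], [F → . n B] — shift-reduce conflict.
I3 contains reduce item [B → .] and shift items [B → . n n], [F → . d], [F → . n B] — shift-reduce conflict.
I5 contains reduce item [B → .] and shift items [B → . n n], [B → n . n], [F → . d], [F → . n B] — shift-reduce conflict.
I6 contains reduce item [F → n B .] and shift item [F → B . d] — shift-reduce conflict.
I7 contains reduce items [B → .], [B → n n .] and shift items [B → . n n], [B → n . n], [F → . d], [F → . n B] — shift-reduce conflict.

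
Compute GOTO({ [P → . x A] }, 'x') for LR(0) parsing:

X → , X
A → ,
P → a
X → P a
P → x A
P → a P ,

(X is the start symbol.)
GOTO(I, 'x') = CLOSURE({ [A → αX.β] : [A → α.Xβ] ∈ I, X = 'x' })

Items with dot before 'x', with the dot advanced:
  [P → . x A] → [P → x . A]
Closure of the advanced items:
  [P → x . A] has the dot before A: add [A → . ,]

GOTO = { [A → . ,], [P → x . A] }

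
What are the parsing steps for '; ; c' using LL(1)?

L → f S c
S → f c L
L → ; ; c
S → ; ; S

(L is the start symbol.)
LL(1) parsing maintains a stack (initially the start symbol over $) and the input. At each step: if the stack top is a terminal, match it against the current input token; if it is a non-terminal N, replace it with the RHS of M[N, lookahead] (the unique production whose predict set contains the lookahead).

Stack is shown with the top on the left.

Stack    Input    Action
------------------------
L $      ; ; c $  output L → ; ; c
; ; c $  ; ; c $  match ';'
; c $    ; c $    match ';'
c $      c $      match 'c'
$        $        accept

The string is accepted.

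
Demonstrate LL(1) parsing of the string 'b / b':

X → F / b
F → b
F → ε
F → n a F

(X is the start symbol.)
LL(1) parsing maintains a stack (initially the start symbol over $) and the input. At each step: if the stack top is a terminal, match it against the current input token; if it is a non-terminal N, replace it with the RHS of M[N, lookahead] (the unique production whose predict set contains the lookahead).

Stack is shown with the top on the left.

Stack    Input    Action
------------------------
X $      b / b $  output X → F / b
F / b $  b / b $  output F → b
b / b $  b / b $  match 'b'
/ b $    / b $    match '/'
b $      b $      match 'b'
$        $        accept

The string is accepted.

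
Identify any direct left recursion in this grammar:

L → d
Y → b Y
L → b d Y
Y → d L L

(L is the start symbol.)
No direct left recursion

Direct left recursion occurs when N → N α for some non-terminal N (the right-hand side begins with the left-hand side itself).

L → d: starts with d
Y → b Y: starts with b
L → b d Y: starts with b
Y → d L L: starts with d

No direct left recursion found.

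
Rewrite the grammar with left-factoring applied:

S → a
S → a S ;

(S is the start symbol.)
Left-factoring transforms A → αβ₁ | αβ₂ into A → αA' and A' → β₁ | β₂
(α is the longest common prefix among the alternatives). Repeat until
no nonterminal has two alternatives with a common prefix.

Round 1: S has alternatives sharing prefix 'a'. Introduce S': S → a S'
  Add: S' → ε
  Add: S' → S ;

No remaining common prefixes — done.

Resulting grammar:
S → a S'
S' → ε
S' → S ;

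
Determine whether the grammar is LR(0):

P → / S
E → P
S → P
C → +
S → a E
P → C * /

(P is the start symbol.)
Yes, the grammar is LR(0)

Augment with P' → P and build the canonical LR(0) collection (I0 = CLOSURE({[P' → . P]}), then GOTO on every symbol after a dot until no new states appear). It has 12 states:
  I0: { [C → . +], [P → . / S], [P → . C * /], [P' → . P] }  — shift
  I1: { [C → + .] }  — reduce
  I2: { [C → . +], [P → . / S], [P → . C * /], [P → / . S], [S → . P], [S → . a E] }  — shift
  I3: { [P → C . * /] }  — shift
  I4: { [P' → P .] }  — accept
  I5: { [P → C * . /] }  — shift
  I6: { [P → C * / .] }  — reduce
  I7: { [S → P .] }  — reduce
  I8: { [P → / S .] }  — reduce
  I9: { [C → . +], [E → . P], [P → . / S], [P → . C * /], [S → a . E] }  — shift
  I10: { [S → a E .] }  — reduce
  I11: { [E → P .] }  — reduce

Every state is either a pure shift/goto state or contains exactly one complete item and nothing to shift — no conflicts. The grammar is LR(0).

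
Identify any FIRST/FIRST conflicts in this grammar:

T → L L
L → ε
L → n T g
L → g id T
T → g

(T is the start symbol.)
Yes. T → L L / T → g on { 'g' }

A FIRST/FIRST conflict occurs when two productions N → α and N → β for the same non-terminal have FIRST(α) ∩ FIRST(β) ≠ ∅ (with ε ∈ FIRST of a nullable right-hand side, so two nullable alternatives also conflict).

FIRST sets of the non-terminals at (or reachable through a nullable prefix from) the front of some alternative:
  FIRST(L) = { 'g', 'n', ε }

Productions for T:
  T → L L: FIRST = { 'g', 'n', ε }
  T → g: FIRST = { 'g' }
Productions for L:
  L → ε: FIRST = { ε }
  L → n T g: FIRST = { 'n' }
  L → g id T: FIRST = { 'g' }

Conflict for T: T → L L and T → g
  Overlap: { 'g' }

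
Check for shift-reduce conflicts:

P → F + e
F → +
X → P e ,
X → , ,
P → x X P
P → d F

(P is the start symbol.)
No shift-reduce conflicts

A shift-reduce conflict occurs when an LR(0) state has both:
  - a complete (reduce) item [A → α .] (dot at the end), and
  - a shift item [B → β . c γ] (dot before a terminal).

Augment with P' → P and build the canonical LR(0) collection (I0 = CLOSURE({[P' → . P]}), then GOTO on every symbol after a dot until no new states appear). It has 16 states:
  I0: { [F → . +], [P → . F + e], [P → . d F], [P → . x X P], [P' → . P] }  — shift
  I1: { [F → + .] }  — reduce
  I2: { [P → F . + e] }  — shift
  I3: { [P' → P .] }  — accept
  I4: { [F → . +], [P → d . F] }  — shift
  I5: { [F → . +], [P → . F + e], [P → . d F], [P → . x X P], [P → x . X P], [X → . , ,], [X → . P e ,] }  — shift
  I6: { [X → , . ,] }  — shift
  I7: { [X → P . e ,] }  — shift
  I8: { [F → . +], [P → . F + e], [P → . d F], [P → . x X P], [P → x X . P] }  — shift
  I9: { [P → x X P .] }  — reduce
  I10: { [X → P e . ,] }  — shift
  I11: { [X → P e , .] }  — reduce
  I12: { [X → , , .] }  — reduce
  I13: { [P → d F .] }  — reduce
  I14: { [P → F + . e] }  — shift
  I15: { [P → F + e .] }  — reduce

No state contains both a complete item and a shift item.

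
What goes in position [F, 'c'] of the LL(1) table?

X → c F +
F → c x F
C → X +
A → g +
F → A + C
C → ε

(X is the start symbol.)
To find M[F, 'c'], we find productions for F where 'c' is in the predict set (PREDICT(N → α) = (FIRST(α) \ {ε}) ∪ (FOLLOW(N) if α ⇒* ε)).

Relevant sets:
  FIRST(A) = { 'g' }

F → c x F: PREDICT = { 'c' }
  'c' is in predict set, so this production goes in M[F, 'c']
F → A + C: PREDICT = { 'g' }

M[F, 'c'] = F → c x F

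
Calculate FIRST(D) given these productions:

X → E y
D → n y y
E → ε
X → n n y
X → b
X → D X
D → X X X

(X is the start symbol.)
To compute FIRST(D), examine every production with D on the left-hand side, reading each right-hand side left to right until a non-nullable symbol is reached.

FIRST sets of the other non-terminals involved (by the same procedure, iterated to a fixed point):
  FIRST(X) = { 'b', 'n', 'y' }

From D → n y y:
  - n is a terminal: add 'n' and stop
From D → X X X:
  - X is a non-terminal: add FIRST(X) \ {ε} = { 'b', 'n', 'y' }
    X is not nullable, so stop

Collecting: FIRST(D) = { 'b', 'n', 'y' }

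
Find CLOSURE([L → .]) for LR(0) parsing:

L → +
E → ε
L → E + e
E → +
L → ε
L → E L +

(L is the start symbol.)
To compute CLOSURE, for each item [A → α.Bβ] where B is a non-terminal, add [B → .γ] for all productions B → γ; repeat for the newly added items until nothing changes.

Start with: [L → .]
The dot is at the end, so nothing is added.

CLOSURE = { [L → .] }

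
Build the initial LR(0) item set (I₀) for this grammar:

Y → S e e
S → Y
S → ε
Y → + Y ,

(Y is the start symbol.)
First, augment the grammar with Y' → Y
I₀ = CLOSURE({ [Y' → . Y] }):
  [Y' → . Y] has the dot before Y: add [Y → . S e e], [Y → . + Y ,]
  [Y → . S e e] has the dot before S: add [S → . Y], [S → .]
No further items can be added.

I₀ = { [S → . Y], [S → .], [Y → . + Y ,], [Y → . S e e], [Y' → . Y] }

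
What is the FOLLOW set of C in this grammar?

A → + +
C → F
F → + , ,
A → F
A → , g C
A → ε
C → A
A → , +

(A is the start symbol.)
{ $ }

In A → , g C: C is at the end, add FOLLOW(A)

The FOLLOW sets referred to above (computed the same way, to a fixed point):
  FOLLOW(A) = { $ }

Taking the union: FOLLOW(C) = { $ }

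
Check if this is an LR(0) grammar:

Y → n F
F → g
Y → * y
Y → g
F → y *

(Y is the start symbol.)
Yes, the grammar is LR(0)

A grammar is LR(0) if no state in the canonical LR(0) collection has:
  - both a shift item (dot before a terminal) and a complete item (shift-reduce conflict), or
  - two or more complete items (reduce-reduce conflict; the accept item [Y' → Y .] counts as a complete item here).

Augment with Y' → Y and build the canonical LR(0) collection (I0 = CLOSURE({[Y' → . Y]}), then GOTO on every symbol after a dot until no new states appear). It has 10 states:
  I0: { [Y → . * y], [Y → . g], [Y → . n F], [Y' → . Y] }  — shift
  I1: { [Y → * . y] }  — shift
  I2: { [Y' → Y .] }  — accept
  I3: { [Y → g .] }  — reduce
  I4: { [F → . g], [F → . y *], [Y → n . F] }  — shift
  I5: { [Y → n F .] }  — reduce
  I6: { [F → g .] }  — reduce
  I7: { [F → y . *] }  — shift
  I8: { [F → y * .] }  — reduce
  I9: { [Y → * y .] }  — reduce

Every state is either a pure shift/goto state or contains exactly one complete item and nothing to shift — no conflicts. The grammar is LR(0).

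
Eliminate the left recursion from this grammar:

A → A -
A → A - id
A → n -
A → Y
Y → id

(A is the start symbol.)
A → n - A'
A → Y A'
A' → - A'
A' → - id A'
A' → ε
Y → id

A is directly left-recursive. The standard transformation for
  A → A α₁ | ... | A α_m | β₁ | ... | β_n
is
  A  → β₁ A' | ... | β_n A'
  A' → α₁ A' | ... | α_m A' | ε

A → n - becomes A → n - A'
A → Y becomes A → Y A'
A → A - becomes A' → - A'
A → A - id becomes A' → - id A'
Add A' → ε

Productions for other non-terminals are unchanged:
  Y → id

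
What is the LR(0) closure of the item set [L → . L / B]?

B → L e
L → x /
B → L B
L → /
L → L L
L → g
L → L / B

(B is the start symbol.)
{ [L → . /], [L → . L / B], [L → . L L], [L → . g], [L → . x /] }

Start with: [L → . L / B]
  [L → . L / B] has the dot before L: add [L → . x /], [L → . /], [L → . L L], [L → . g]
No further items can be added.

CLOSURE = { [L → . /], [L → . L / B], [L → . L L], [L → . g], [L → . x /] }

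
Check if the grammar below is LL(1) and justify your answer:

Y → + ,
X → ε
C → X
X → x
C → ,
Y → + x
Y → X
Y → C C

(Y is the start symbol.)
A grammar is LL(1) if for each non-terminal N with multiple productions, the predict sets of those productions are pairwise disjoint, where PREDICT(N → α) = (FIRST(α) \ {ε}) ∪ (FOLLOW(N) if α ⇒* ε).

Relevant sets:
  FIRST(X) = { 'x', ε }
  FIRST(C) = { ',', 'x', ε }
  FOLLOW(Y) = { $ }
  FOLLOW(X) = { $, ',', 'x' }
  FOLLOW(C) = { $, ',', 'x' }

For Y:
  PREDICT(Y → '+' ',') = { '+' }
  PREDICT(Y → '+' x) = { '+' }
  PREDICT(Y → X) = { $, 'x' }
  PREDICT(Y → C C) = { $, ',', 'x' }
For X:
  PREDICT(X → ε) = { $, ',', 'x' }
  PREDICT(X → x) = { 'x' }
For C:
  PREDICT(C → X) = { $, ',', 'x' }
  PREDICT(C → ',') = { ',' }

Conflict found: Predict set conflict for Y: { '+' }
The grammar is NOT LL(1).

Answer: No. Predict set conflict for Y: { '+' }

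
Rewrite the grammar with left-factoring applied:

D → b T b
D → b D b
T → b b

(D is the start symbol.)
D → b D'
D' → T b
D' → D b
T → b b

Left-factoring transforms A → αβ₁ | αβ₂ into A → αA' and A' → β₁ | β₂
(α is the longest common prefix among the alternatives). Repeat until
no nonterminal has two alternatives with a common prefix.

Round 1: D has alternatives sharing prefix 'b'. Introduce D': D → b D'
  Add: D' → T b
  Add: D' → D b

No remaining common prefixes — done.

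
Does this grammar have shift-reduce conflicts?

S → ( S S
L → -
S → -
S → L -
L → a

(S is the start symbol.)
No shift-reduce conflicts

A shift-reduce conflict occurs when an LR(0) state has both:
  - a complete (reduce) item [A → α .] (dot at the end), and
  - a shift item [B → β . c γ] (dot before a terminal).

Augment with S' → S and build the canonical LR(0) collection (I0 = CLOSURE({[S' → . S]}), then GOTO on every symbol after a dot until no new states appear). It has 9 states:
  I0: { [L → . -], [L → . a], [S → . ( S S], [S → . -], [S → . L -], [S' → . S] }  — shift
  I1: { [L → . -], [L → . a], [S → ( . S S], [S → . ( S S], [S → . -], [S → . L -] }  — shift
  I2: { [L → - .], [S → - .] }  — 2 reduces
  I3: { [S → L . -] }  — shift
  I4: { [S' → S .] }  — accept
  I5: { [L → a .] }  — reduce
  I6: { [S → L - .] }  — reduce
  I7: { [L → . -], [L → . a], [S → ( S . S], [S → . ( S S], [S → . -], [S → . L -] }  — shift
  I8: { [S → ( S S .] }  — reduce

No state contains both a complete item and a shift item.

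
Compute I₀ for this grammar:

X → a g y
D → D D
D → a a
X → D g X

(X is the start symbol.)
First, augment the grammar with X' → X
I₀ = CLOSURE({ [X' → . X] }):
  [X' → . X] has the dot before X: add [X → . a g y], [X → . D g X]
  [X → . D g X] has the dot before D: add [D → . D D], [D → . a a]
No further items can be added.

I₀ = { [D → . D D], [D → . a a], [X → . D g X], [X → . a g y], [X' → . X] }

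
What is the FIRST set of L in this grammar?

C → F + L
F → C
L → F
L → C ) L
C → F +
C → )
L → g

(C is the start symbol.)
{ ')', 'g' }

FIRST sets of the other non-terminals involved (by the same procedure, iterated to a fixed point):
  FIRST(F) = { ')' }
  FIRST(C) = { ')' }

From L → F:
  - F is a non-terminal: add FIRST(F) \ {ε} = { ')' }
    F is not nullable, so stop
From L → C ) L:
  - C is a non-terminal: add FIRST(C) \ {ε} = { ')' }
    C is not nullable, so stop
From L → g:
  - g is a terminal: add 'g' and stop

Collecting: FIRST(L) = { ')', 'g' }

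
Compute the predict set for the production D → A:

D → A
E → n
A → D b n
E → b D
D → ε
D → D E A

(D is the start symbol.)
PREDICT(D → A) = (FIRST(RHS) \ {ε}) ∪ (FOLLOW(D) if ε ∈ FIRST(RHS), i.e. RHS ⇒* ε)
FIRST(A) = { 'b', 'n' }
FIRST(A) = { 'b', 'n' }
ε ∉ FIRST(A), so FOLLOW(D) is not added.
PREDICT(D → A) = { 'b', 'n' }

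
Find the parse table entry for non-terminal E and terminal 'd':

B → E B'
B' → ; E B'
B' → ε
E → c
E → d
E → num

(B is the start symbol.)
To find M[E, 'd'], we find productions for E where 'd' is in the predict set (PREDICT(N → α) = (FIRST(α) \ {ε}) ∪ (FOLLOW(N) if α ⇒* ε)).

E → c: PREDICT = { 'c' }
E → d: PREDICT = { 'd' }
  'd' is in predict set, so this production goes in M[E, 'd']
E → num: PREDICT = { 'num' }

M[E, 'd'] = E → d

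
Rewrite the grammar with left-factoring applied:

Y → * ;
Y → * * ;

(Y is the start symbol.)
Left-factoring transforms A → αβ₁ | αβ₂ into A → αA' and A' → β₁ | β₂
(α is the longest common prefix among the alternatives). Repeat until
no nonterminal has two alternatives with a common prefix.

Round 1: Y has alternatives sharing prefix '*'. Introduce Y': Y → * Y'
  Add: Y' → ;
  Add: Y' → * ;

No remaining common prefixes — done.

Resulting grammar:
Y → * Y'
Y' → ;
Y' → * ;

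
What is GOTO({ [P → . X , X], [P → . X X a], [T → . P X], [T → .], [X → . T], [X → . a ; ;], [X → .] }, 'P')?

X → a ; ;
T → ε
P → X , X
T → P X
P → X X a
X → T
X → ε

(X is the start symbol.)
GOTO(I, 'P') = CLOSURE({ [A → αX.β] : [A → α.Xβ] ∈ I, X = 'P' })

Items with dot before 'P', with the dot advanced:
  [T → . P X] → [T → P . X]
Closure of the advanced items:
  [T → P . X] has the dot before X: add [X → . a ; ;], [X → . T], [X → .]
  [X → . T] has the dot before T: add [T → .], [T → . P X]
  [T → . P X] has the dot before P: add [P → . X , X], [P → . X X a]

GOTO = { [P → . X , X], [P → . X X a], [T → . P X], [T → .], [T → P . X], [X → . T], [X → . a ; ;], [X → .] }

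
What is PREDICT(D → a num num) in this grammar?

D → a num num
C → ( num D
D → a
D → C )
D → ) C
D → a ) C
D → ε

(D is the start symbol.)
PREDICT(D → a num num) = (FIRST(RHS) \ {ε}) ∪ (FOLLOW(D) if ε ∈ FIRST(RHS), i.e. RHS ⇒* ε)
FIRST(a num num) = { 'a' }
ε ∉ FIRST(a num num), so FOLLOW(D) is not added.
PREDICT(D → a num num) = { 'a' }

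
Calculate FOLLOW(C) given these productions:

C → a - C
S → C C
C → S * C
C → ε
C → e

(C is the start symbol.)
C is the start symbol, so $ ∈ FOLLOW(C).
In C → a - C: C is at the end; this adds FOLLOW(C) to itself — nothing new
In S → C C: C is followed by C, add FIRST(C) \ {ε} = { '*', 'a', 'e' }
  C is nullable, so also add FOLLOW(S)
In S → C C: C is at the end, add FOLLOW(S)
In C → S * C: C is at the end; this adds FOLLOW(C) to itself — nothing new

The FOLLOW sets referred to above (computed the same way, to a fixed point):
  FOLLOW(S) = { '*' }

Taking the union: FOLLOW(C) = { $, '*', 'a', 'e' }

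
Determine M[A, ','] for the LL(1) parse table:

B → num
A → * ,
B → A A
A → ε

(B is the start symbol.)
Empty (error entry)

To find M[A, ','], we find productions for A where ',' is in the predict set (PREDICT(N → α) = (FIRST(α) \ {ε}) ∪ (FOLLOW(N) if α ⇒* ε)).

Relevant sets:
  FOLLOW(A) = { $, '*' }

A → * ,: PREDICT = { '*' }
A → ε: PREDICT = { $, '*' }

M[A, ','] is empty (no production applies)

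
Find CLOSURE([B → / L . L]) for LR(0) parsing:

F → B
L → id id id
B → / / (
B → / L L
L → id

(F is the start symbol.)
Start with: [B → / L . L]
  [B → / L . L] has the dot before L: add [L → . id id id], [L → . id]
No further items can be added.

CLOSURE = { [B → / L . L], [L → . id id id], [L → . id] }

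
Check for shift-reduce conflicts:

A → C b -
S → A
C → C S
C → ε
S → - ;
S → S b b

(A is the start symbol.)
Yes — I2: [C → .] vs [A → C . b -]; I5: [C → C S .] vs [S → S . b b]

Augment with A' → A and build the canonical LR(0) collection (I0 = CLOSURE({[A' → . A]}), then GOTO on every symbol after a dot until no new states appear). It has 11 states:
  I0: { [A → . C b -], [A' → . A], [C → . C S], [C → .] }  — reduce
  I1: { [A' → A .] }  — accept
  I2: { [A → . C b -], [A → C . b -], [C → . C S], [C → .], [C → C . S], [S → . - ;], [S → . A], [S → . S b b] }  — shift, reduce
  I3: { [S → - . ;] }  — shift
  I4: { [S → A .] }  — reduce
  I5: { [C → C S .], [S → S . b b] }  — shift, reduce
  I6: { [A → C b . -] }  — shift
  I7: { [A → C b - .] }  — reduce
  I8: { [S → S b . b] }  — shift
  I9: { [S → S b b .] }  — reduce
  I10: { [S → - ; .] }  — reduce

I2 contains reduce item [C → .] and shift items [A → C . b -], [S → . - ;] — shift-reduce conflict.
I5 contains reduce item [C → C S .] and shift item [S → S . b b] — shift-reduce conflict.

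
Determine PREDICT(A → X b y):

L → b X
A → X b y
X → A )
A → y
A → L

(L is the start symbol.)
{ 'b', 'y' }

PREDICT(A → X b y) = (FIRST(RHS) \ {ε}) ∪ (FOLLOW(A) if ε ∈ FIRST(RHS), i.e. RHS ⇒* ε)
FIRST(X) = { 'b', 'y' }
FIRST(X b y) = { 'b', 'y' }
ε ∉ FIRST(X b y), so FOLLOW(A) is not added.
PREDICT(A → X b y) = { 'b', 'y' }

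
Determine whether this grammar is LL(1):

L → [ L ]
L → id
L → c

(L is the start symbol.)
Yes, the grammar is LL(1).

A grammar is LL(1) if for each non-terminal N with multiple productions, the predict sets of those productions are pairwise disjoint, where PREDICT(N → α) = (FIRST(α) \ {ε}) ∪ (FOLLOW(N) if α ⇒* ε).

For L:
  PREDICT(L → '[' L ']') = { '[' }
  PREDICT(L → id) = { 'id' }
  PREDICT(L → c) = { 'c' }

All predict sets are disjoint. The grammar IS LL(1).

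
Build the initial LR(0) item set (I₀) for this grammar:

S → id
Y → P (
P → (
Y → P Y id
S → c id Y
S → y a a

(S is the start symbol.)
First, augment the grammar with S' → S
I₀ = CLOSURE({ [S' → . S] }):
  [S' → . S] has the dot before S: add [S → . id], [S → . c id Y], [S → . y a a]
No further items can be added.

I₀ = { [S → . c id Y], [S → . id], [S → . y a a], [S' → . S] }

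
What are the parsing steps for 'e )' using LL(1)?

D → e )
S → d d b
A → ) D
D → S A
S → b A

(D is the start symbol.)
Stack is shown with the top on the left.

Stack  Input  Action
--------------------
D $    e ) $  output D → e )
e ) $  e ) $  match 'e'
) $    ) $    match ')'
$      $      accept

The string is accepted.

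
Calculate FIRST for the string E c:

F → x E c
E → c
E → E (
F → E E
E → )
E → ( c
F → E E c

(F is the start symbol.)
FIRST sets of the non-terminals involved (from the grammar, by fixed-point iteration):
  FIRST(E) = { '(', ')', 'c' }

To compute FIRST(E c), process the symbols left to right:
Symbol E is a non-terminal. Add FIRST(E) \ {ε} = { '(', ')', 'c' }
E is not nullable (ε ∉ FIRST(E)), so stop here.
FIRST(E c) = { '(', ')', 'c' }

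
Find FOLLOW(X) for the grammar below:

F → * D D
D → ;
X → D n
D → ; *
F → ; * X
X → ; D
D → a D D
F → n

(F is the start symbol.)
{ $ }

In F → ; * X: X is at the end, add FOLLOW(F)

The FOLLOW sets referred to above (computed the same way, to a fixed point):
  FOLLOW(F) = { $ }

Taking the union: FOLLOW(X) = { $ }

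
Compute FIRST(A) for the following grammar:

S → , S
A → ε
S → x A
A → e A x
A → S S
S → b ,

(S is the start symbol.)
{ ',', 'b', 'e', 'x', ε }

FIRST sets of the other non-terminals involved (by the same procedure, iterated to a fixed point):
  FIRST(S) = { ',', 'b', 'x' }

From A → ε:
  - ε-production, so ε ∈ FIRST(A)
From A → e A x:
  - e is a terminal: add 'e' and stop
From A → S S:
  - S is a non-terminal: add FIRST(S) \ {ε} = { ',', 'b', 'x' }
    S is not nullable, so stop

Collecting: FIRST(A) = { ',', 'b', 'e', 'x', ε }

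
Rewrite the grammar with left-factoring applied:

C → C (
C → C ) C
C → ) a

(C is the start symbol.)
Left-factoring transforms A → αβ₁ | αβ₂ into A → αA' and A' → β₁ | β₂
(α is the longest common prefix among the alternatives). Repeat until
no nonterminal has two alternatives with a common prefix.

Round 1: C has alternatives sharing prefix 'C'. Introduce C': C → C C'
  Add: C' → (
  Add: C' → ) C

No remaining common prefixes — done.

Resulting grammar:
C → C C'
C' → (
C' → ) C
C → ) a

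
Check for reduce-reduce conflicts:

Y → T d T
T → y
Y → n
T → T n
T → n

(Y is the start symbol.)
A reduce-reduce conflict occurs when an LR(0) state has two complete items [A → α .] and [B → β .] — both call for a reduction, and with no lookahead the parser cannot choose between them.

Augment with Y' → Y and build the canonical LR(0) collection (I0 = CLOSURE({[Y' → . Y]}), then GOTO on every symbol after a dot until no new states appear). It has 9 states:
  I0: { [T → . T n], [T → . n], [T → . y], [Y → . T d T], [Y → . n], [Y' → . Y] }  — shift
  I1: { [T → T . n], [Y → T . d T] }  — shift
  I2: { [Y' → Y .] }  — accept
  I3: { [T → n .], [Y → n .] }  — 2 reduces
  I4: { [T → y .] }  — reduce
  I5: { [T → . T n], [T → . n], [T → . y], [Y → T d . T] }  — shift
  I6: { [T → T n .] }  — reduce
  I7: { [T → T . n], [Y → T d T .] }  — shift, reduce
  I8: { [T → n .] }  — reduce

I3 contains complete items [T → n .], [Y → n .] — reduce-reduce conflict.

Answer: Yes — I3: [T → n .] vs [Y → n .]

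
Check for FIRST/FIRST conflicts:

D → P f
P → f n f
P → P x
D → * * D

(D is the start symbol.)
Yes. P → f n f / P → P x on { 'f' }

A FIRST/FIRST conflict occurs when two productions N → α and N → β for the same non-terminal have FIRST(α) ∩ FIRST(β) ≠ ∅ (with ε ∈ FIRST of a nullable right-hand side, so two nullable alternatives also conflict).

FIRST sets of the non-terminals at (or reachable through a nullable prefix from) the front of some alternative:
  FIRST(P) = { 'f' }

Productions for D:
  D → P f: FIRST = { 'f' }
  D → * * D: FIRST = { '*' }
Productions for P:
  P → f n f: FIRST = { 'f' }
  P → P x: FIRST = { 'f' }

Conflict for P: P → f n f and P → P x
  Overlap: { 'f' }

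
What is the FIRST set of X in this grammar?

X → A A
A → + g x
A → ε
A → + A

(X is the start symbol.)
{ '+', ε }

FIRST sets of the other non-terminals involved (by the same procedure, iterated to a fixed point):
  FIRST(A) = { '+', ε }

From X → A A:
  - A is a non-terminal: add FIRST(A) \ {ε} = { '+' }
    A is nullable, so continue to the next symbol
  - A is a non-terminal: add FIRST(A) \ {ε} = { '+' }
    A is nullable and nothing follows, so the whole right-hand side can vanish: ε ∈ FIRST(X)

Collecting: FIRST(X) = { '+', ε }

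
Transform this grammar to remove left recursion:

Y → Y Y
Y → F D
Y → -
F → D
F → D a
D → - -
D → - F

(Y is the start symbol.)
Y → F D Y'
Y → - Y'
Y' → Y Y'
Y' → ε
F → D
F → D a
D → - -
D → - F

Y is directly left-recursive. The standard transformation for
  A → A α₁ | ... | A α_m | β₁ | ... | β_n
is
  A  → β₁ A' | ... | β_n A'
  A' → α₁ A' | ... | α_m A' | ε

Y → F D becomes Y → F D Y'
Y → - becomes Y → - Y'
Y → Y Y becomes Y' → Y Y'
Add Y' → ε

Productions for other non-terminals are unchanged:
  F → D
  F → D a
  D → - -
  D → - F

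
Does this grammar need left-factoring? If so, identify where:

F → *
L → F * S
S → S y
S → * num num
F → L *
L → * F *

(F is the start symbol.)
No, left-factoring is not needed

Left-factoring is needed when two productions for the same non-terminal
share a common prefix on the right-hand side.

Productions for F:
  F → *
  F → L *
Productions for L:
  L → F * S
  L → * F *
Productions for S:
  S → S y
  S → * num num

No common prefixes found.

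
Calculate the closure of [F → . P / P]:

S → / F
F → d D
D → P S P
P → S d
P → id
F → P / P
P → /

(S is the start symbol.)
{ [F → . P / P], [P → . /], [P → . S d], [P → . id], [S → . / F] }

To compute CLOSURE, for each item [A → α.Bβ] where B is a non-terminal, add [B → .γ] for all productions B → γ; repeat for the newly added items until nothing changes.

Start with: [F → . P / P]
  [F → . P / P] has the dot before P: add [P → . S d], [P → . id], [P → . /]
  [P → . S d] has the dot before S: add [S → . / F]
No further items can be added.

CLOSURE = { [F → . P / P], [P → . /], [P → . S d], [P → . id], [S → . / F] }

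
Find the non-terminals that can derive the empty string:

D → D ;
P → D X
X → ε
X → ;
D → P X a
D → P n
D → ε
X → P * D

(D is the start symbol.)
{ 'D', 'P', 'X' }

A non-terminal is nullable if it can derive ε (the empty string): either it has an ε-production, or it has a production whose right-hand side consists entirely of nullable non-terminals.

ε-productions: X → ε, D → ε
So X, D are immediately nullable.
P → D X: every symbol on the right is nullable, so P is nullable too.
Every non-terminal is now nullable.
Nullable = { 'D', 'P', 'X' }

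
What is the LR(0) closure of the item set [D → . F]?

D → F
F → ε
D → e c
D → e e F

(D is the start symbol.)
{ [D → . F], [F → .] }

Start with: [D → . F]
  [D → . F] has the dot before F: add [F → .]
No further items can be added.

CLOSURE = { [D → . F], [F → .] }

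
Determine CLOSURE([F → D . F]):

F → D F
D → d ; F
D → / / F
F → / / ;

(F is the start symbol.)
{ [D → . / / F], [D → . d ; F], [F → . / / ;], [F → . D F], [F → D . F] }

To compute CLOSURE, for each item [A → α.Bβ] where B is a non-terminal, add [B → .γ] for all productions B → γ; repeat for the newly added items until nothing changes.

Start with: [F → D . F]
  [F → D . F] has the dot before F: add [F → . D F], [F → . / / ;]
  [F → . D F] has the dot before D: add [D → . d ; F], [D → . / / F]
No further items can be added.

CLOSURE = { [D → . / / F], [D → . d ; F], [F → . / / ;], [F → . D F], [F → D . F] }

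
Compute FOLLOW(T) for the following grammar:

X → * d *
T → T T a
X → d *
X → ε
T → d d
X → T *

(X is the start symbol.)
To compute FOLLOW(T), find every occurrence of T on a right-hand side N → α T β: add FIRST(β) \ {ε}, and if β is empty or nullable also add FOLLOW(N). Iterate to a fixed point.

In T → T T a: T is followed by T a, add FIRST(T a) \ {ε} = { 'd' }
In T → T T a: T is followed by a, add FIRST(a) \ {ε} = { 'a' }
In X → T *: T is followed by '*', add FIRST('*') \ {ε} = { '*' }

Taking the union: FOLLOW(T) = { '*', 'a', 'd' }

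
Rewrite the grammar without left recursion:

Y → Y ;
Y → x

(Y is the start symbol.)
Y → x Y'
Y' → ; Y'
Y' → ε

Y is directly left-recursive. The standard transformation for
  A → A α₁ | ... | A α_m | β₁ | ... | β_n
is
  A  → β₁ A' | ... | β_n A'
  A' → α₁ A' | ... | α_m A' | ε

Y → x becomes Y → x Y'
Y → Y ; becomes Y' → ; Y'
Add Y' → ε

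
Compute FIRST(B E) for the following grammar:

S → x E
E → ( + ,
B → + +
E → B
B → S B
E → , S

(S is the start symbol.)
{ '+', 'x' }

FIRST sets of the non-terminals involved (from the grammar, by fixed-point iteration):
  FIRST(B) = { '+', 'x' }

To compute FIRST(B E), process the symbols left to right:
Symbol B is a non-terminal. Add FIRST(B) \ {ε} = { '+', 'x' }
B is not nullable (ε ∉ FIRST(B)), so stop here.
FIRST(B E) = { '+', 'x' }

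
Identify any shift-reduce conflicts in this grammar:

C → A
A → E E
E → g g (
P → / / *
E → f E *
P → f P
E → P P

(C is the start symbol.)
A shift-reduce conflict occurs when an LR(0) state has both:
  - a complete (reduce) item [A → α .] (dot at the end), and
  - a shift item [B → β . c γ] (dot before a terminal).

Augment with C' → C and build the canonical LR(0) collection (I0 = CLOSURE({[C' → . C]}), then GOTO on every symbol after a dot until no new states appear). It has 19 states:
  I0: { [A → . E E], [C → . A], [C' → . C], [E → . P P], [E → . f E *], [E → . g g (], [P → . / / *], [P → . f P] }  — shift
  I1: { [P → / . / *] }  — shift
  I2: { [C → A .] }  — reduce
  I3: { [C' → C .] }  — accept
  I4: { [A → E . E], [E → . P P], [E → . f E *], [E → . g g (], [P → . / / *], [P → . f P] }  — shift
  I5: { [E → P . P], [P → . / / *], [P → . f P] }  — shift
  I6: { [E → . P P], [E → . f E *], [E → . g g (], [E → f . E *], [P → . / / *], [P → . f P], [P → f . P] }  — shift
  I7: { [E → g . g (] }  — shift
  I8: { [E → g g . (] }  — shift
  I9: { [E → g g ( .] }  — reduce
  I10: { [E → f E . *] }  — shift
  I11: { [E → P . P], [P → . / / *], [P → . f P], [P → f P .] }  — shift, reduce
  I12: { [E → P P .] }  — reduce
  I13: { [P → . / / *], [P → . f P], [P → f . P] }  — shift
  I14: { [P → f P .] }  — reduce
  I15: { [E → f E * .] }  — reduce
  I16: { [A → E E .] }  — reduce
  I17: { [P → / / . *] }  — shift
  I18: { [P → / / * .] }  — reduce

I11 contains reduce item [P → f P .] and shift items [P → . / / *], [P → . f P] — shift-reduce conflict.

Answer: Yes — I11: [P → f P .] vs [P → . / / *]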